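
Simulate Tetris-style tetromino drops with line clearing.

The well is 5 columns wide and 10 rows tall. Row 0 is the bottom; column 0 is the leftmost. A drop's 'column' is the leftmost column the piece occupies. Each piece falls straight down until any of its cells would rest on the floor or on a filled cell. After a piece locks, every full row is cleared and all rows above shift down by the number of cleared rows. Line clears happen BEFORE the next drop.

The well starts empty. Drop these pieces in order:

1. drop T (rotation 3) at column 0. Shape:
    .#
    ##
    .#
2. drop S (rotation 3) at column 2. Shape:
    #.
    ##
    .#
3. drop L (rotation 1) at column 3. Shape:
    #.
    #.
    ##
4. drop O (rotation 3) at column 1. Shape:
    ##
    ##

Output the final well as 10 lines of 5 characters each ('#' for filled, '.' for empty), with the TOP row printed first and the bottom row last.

Answer: .....
.....
.....
.....
.....
.###.
.###.
.####
####.
.#.#.

Derivation:
Drop 1: T rot3 at col 0 lands with bottom-row=0; cleared 0 line(s) (total 0); column heights now [2 3 0 0 0], max=3
Drop 2: S rot3 at col 2 lands with bottom-row=0; cleared 0 line(s) (total 0); column heights now [2 3 3 2 0], max=3
Drop 3: L rot1 at col 3 lands with bottom-row=2; cleared 0 line(s) (total 0); column heights now [2 3 3 5 3], max=5
Drop 4: O rot3 at col 1 lands with bottom-row=3; cleared 0 line(s) (total 0); column heights now [2 5 5 5 3], max=5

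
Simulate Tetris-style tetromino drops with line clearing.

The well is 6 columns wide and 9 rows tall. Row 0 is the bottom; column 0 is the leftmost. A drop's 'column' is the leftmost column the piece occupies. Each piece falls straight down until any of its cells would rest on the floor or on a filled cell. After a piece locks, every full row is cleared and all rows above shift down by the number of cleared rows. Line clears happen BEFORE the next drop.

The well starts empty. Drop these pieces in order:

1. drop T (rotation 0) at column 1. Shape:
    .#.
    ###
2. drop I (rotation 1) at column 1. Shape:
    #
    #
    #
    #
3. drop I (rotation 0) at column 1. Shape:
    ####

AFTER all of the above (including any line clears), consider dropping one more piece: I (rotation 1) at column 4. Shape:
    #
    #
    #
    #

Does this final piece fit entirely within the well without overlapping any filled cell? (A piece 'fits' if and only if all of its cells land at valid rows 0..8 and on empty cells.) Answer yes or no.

Answer: no

Derivation:
Drop 1: T rot0 at col 1 lands with bottom-row=0; cleared 0 line(s) (total 0); column heights now [0 1 2 1 0 0], max=2
Drop 2: I rot1 at col 1 lands with bottom-row=1; cleared 0 line(s) (total 0); column heights now [0 5 2 1 0 0], max=5
Drop 3: I rot0 at col 1 lands with bottom-row=5; cleared 0 line(s) (total 0); column heights now [0 6 6 6 6 0], max=6
Test piece I rot1 at col 4 (width 1): heights before test = [0 6 6 6 6 0]; fits = False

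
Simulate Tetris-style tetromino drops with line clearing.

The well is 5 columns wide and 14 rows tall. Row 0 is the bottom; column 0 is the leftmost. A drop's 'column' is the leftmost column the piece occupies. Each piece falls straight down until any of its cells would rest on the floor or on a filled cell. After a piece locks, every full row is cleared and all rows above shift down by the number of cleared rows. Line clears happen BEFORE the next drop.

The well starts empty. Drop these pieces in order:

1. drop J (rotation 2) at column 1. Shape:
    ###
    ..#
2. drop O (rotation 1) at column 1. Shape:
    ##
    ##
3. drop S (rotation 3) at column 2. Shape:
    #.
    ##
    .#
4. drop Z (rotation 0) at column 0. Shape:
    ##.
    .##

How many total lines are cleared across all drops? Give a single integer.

Drop 1: J rot2 at col 1 lands with bottom-row=0; cleared 0 line(s) (total 0); column heights now [0 2 2 2 0], max=2
Drop 2: O rot1 at col 1 lands with bottom-row=2; cleared 0 line(s) (total 0); column heights now [0 4 4 2 0], max=4
Drop 3: S rot3 at col 2 lands with bottom-row=3; cleared 0 line(s) (total 0); column heights now [0 4 6 5 0], max=6
Drop 4: Z rot0 at col 0 lands with bottom-row=6; cleared 0 line(s) (total 0); column heights now [8 8 7 5 0], max=8

Answer: 0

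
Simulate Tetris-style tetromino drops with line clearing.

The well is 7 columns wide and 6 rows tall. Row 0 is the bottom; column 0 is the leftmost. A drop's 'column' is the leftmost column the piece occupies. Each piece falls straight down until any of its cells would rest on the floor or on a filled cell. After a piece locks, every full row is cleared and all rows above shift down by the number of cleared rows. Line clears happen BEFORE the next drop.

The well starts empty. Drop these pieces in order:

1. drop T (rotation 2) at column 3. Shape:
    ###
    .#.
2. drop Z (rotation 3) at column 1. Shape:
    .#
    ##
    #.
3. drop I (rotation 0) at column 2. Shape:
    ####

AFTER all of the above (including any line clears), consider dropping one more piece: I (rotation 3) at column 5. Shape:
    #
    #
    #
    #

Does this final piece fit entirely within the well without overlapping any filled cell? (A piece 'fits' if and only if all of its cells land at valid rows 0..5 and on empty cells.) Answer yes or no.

Answer: no

Derivation:
Drop 1: T rot2 at col 3 lands with bottom-row=0; cleared 0 line(s) (total 0); column heights now [0 0 0 2 2 2 0], max=2
Drop 2: Z rot3 at col 1 lands with bottom-row=0; cleared 0 line(s) (total 0); column heights now [0 2 3 2 2 2 0], max=3
Drop 3: I rot0 at col 2 lands with bottom-row=3; cleared 0 line(s) (total 0); column heights now [0 2 4 4 4 4 0], max=4
Test piece I rot3 at col 5 (width 1): heights before test = [0 2 4 4 4 4 0]; fits = False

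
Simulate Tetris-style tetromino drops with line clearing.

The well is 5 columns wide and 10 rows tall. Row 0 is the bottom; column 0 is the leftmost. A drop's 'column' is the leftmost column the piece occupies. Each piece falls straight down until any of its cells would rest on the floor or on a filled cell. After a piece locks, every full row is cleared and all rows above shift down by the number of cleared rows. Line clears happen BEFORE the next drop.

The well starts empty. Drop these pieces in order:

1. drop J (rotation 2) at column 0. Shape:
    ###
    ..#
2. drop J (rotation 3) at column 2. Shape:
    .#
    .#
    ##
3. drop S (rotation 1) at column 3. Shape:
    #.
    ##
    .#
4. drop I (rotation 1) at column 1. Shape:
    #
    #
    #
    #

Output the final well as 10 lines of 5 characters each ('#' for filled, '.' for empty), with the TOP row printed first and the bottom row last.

Answer: .....
.....
.....
...#.
.#.##
.#.##
.#.#.
.###.
###..
..#..

Derivation:
Drop 1: J rot2 at col 0 lands with bottom-row=0; cleared 0 line(s) (total 0); column heights now [2 2 2 0 0], max=2
Drop 2: J rot3 at col 2 lands with bottom-row=2; cleared 0 line(s) (total 0); column heights now [2 2 3 5 0], max=5
Drop 3: S rot1 at col 3 lands with bottom-row=4; cleared 0 line(s) (total 0); column heights now [2 2 3 7 6], max=7
Drop 4: I rot1 at col 1 lands with bottom-row=2; cleared 0 line(s) (total 0); column heights now [2 6 3 7 6], max=7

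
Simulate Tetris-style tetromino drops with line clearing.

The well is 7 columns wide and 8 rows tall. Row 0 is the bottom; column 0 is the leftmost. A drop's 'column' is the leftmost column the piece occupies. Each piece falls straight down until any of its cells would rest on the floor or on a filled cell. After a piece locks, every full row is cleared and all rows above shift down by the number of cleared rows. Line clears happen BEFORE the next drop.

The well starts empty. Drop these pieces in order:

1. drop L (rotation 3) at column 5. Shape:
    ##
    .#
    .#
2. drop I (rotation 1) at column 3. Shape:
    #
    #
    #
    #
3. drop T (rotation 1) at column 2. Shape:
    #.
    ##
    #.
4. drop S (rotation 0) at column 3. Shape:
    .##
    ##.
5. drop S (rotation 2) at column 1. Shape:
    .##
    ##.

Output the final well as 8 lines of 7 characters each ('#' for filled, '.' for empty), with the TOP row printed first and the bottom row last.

Drop 1: L rot3 at col 5 lands with bottom-row=0; cleared 0 line(s) (total 0); column heights now [0 0 0 0 0 3 3], max=3
Drop 2: I rot1 at col 3 lands with bottom-row=0; cleared 0 line(s) (total 0); column heights now [0 0 0 4 0 3 3], max=4
Drop 3: T rot1 at col 2 lands with bottom-row=3; cleared 0 line(s) (total 0); column heights now [0 0 6 5 0 3 3], max=6
Drop 4: S rot0 at col 3 lands with bottom-row=5; cleared 0 line(s) (total 0); column heights now [0 0 6 6 7 7 3], max=7
Drop 5: S rot2 at col 1 lands with bottom-row=6; cleared 0 line(s) (total 0); column heights now [0 7 8 8 7 7 3], max=8

Answer: ..##...
.##.##.
..###..
..##...
..##...
...#.##
...#..#
...#..#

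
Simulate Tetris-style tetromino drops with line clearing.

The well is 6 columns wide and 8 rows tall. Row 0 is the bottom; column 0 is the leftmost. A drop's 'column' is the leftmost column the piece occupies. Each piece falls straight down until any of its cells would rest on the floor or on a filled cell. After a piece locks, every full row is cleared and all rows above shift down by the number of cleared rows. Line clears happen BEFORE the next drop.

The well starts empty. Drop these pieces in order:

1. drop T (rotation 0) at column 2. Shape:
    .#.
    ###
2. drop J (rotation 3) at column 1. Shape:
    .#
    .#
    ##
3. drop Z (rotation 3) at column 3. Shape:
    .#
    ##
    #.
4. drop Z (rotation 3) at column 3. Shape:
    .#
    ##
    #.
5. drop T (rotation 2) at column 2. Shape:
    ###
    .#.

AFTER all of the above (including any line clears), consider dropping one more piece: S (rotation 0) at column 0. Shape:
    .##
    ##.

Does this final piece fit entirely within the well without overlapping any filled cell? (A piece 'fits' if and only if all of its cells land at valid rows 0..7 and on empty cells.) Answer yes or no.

Answer: no

Derivation:
Drop 1: T rot0 at col 2 lands with bottom-row=0; cleared 0 line(s) (total 0); column heights now [0 0 1 2 1 0], max=2
Drop 2: J rot3 at col 1 lands with bottom-row=1; cleared 0 line(s) (total 0); column heights now [0 2 4 2 1 0], max=4
Drop 3: Z rot3 at col 3 lands with bottom-row=2; cleared 0 line(s) (total 0); column heights now [0 2 4 4 5 0], max=5
Drop 4: Z rot3 at col 3 lands with bottom-row=4; cleared 0 line(s) (total 0); column heights now [0 2 4 6 7 0], max=7
Drop 5: T rot2 at col 2 lands with bottom-row=6; cleared 0 line(s) (total 0); column heights now [0 2 8 8 8 0], max=8
Test piece S rot0 at col 0 (width 3): heights before test = [0 2 8 8 8 0]; fits = False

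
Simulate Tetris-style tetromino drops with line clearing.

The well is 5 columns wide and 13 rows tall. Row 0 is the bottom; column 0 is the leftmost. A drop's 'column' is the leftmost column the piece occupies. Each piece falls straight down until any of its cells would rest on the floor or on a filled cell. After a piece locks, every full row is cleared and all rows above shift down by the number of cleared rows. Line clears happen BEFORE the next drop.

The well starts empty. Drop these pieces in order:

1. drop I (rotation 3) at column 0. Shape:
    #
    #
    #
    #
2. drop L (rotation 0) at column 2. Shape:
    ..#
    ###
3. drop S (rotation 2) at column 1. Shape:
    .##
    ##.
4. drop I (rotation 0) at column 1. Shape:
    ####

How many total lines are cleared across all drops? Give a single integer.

Drop 1: I rot3 at col 0 lands with bottom-row=0; cleared 0 line(s) (total 0); column heights now [4 0 0 0 0], max=4
Drop 2: L rot0 at col 2 lands with bottom-row=0; cleared 0 line(s) (total 0); column heights now [4 0 1 1 2], max=4
Drop 3: S rot2 at col 1 lands with bottom-row=1; cleared 0 line(s) (total 0); column heights now [4 2 3 3 2], max=4
Drop 4: I rot0 at col 1 lands with bottom-row=3; cleared 1 line(s) (total 1); column heights now [3 2 3 3 2], max=3

Answer: 1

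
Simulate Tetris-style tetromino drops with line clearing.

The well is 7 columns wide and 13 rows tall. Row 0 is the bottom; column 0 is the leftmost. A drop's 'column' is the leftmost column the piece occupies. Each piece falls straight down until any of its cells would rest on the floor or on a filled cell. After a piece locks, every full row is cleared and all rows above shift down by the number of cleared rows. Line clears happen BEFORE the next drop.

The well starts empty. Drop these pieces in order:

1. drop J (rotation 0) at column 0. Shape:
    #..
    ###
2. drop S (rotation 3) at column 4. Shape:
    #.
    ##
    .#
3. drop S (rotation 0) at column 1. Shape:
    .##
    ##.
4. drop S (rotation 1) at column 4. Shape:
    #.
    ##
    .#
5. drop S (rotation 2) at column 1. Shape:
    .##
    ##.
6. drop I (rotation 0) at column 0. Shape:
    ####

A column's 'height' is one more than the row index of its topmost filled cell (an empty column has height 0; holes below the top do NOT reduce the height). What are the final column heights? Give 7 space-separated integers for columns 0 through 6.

Answer: 6 6 6 6 5 4 0

Derivation:
Drop 1: J rot0 at col 0 lands with bottom-row=0; cleared 0 line(s) (total 0); column heights now [2 1 1 0 0 0 0], max=2
Drop 2: S rot3 at col 4 lands with bottom-row=0; cleared 0 line(s) (total 0); column heights now [2 1 1 0 3 2 0], max=3
Drop 3: S rot0 at col 1 lands with bottom-row=1; cleared 0 line(s) (total 0); column heights now [2 2 3 3 3 2 0], max=3
Drop 4: S rot1 at col 4 lands with bottom-row=2; cleared 0 line(s) (total 0); column heights now [2 2 3 3 5 4 0], max=5
Drop 5: S rot2 at col 1 lands with bottom-row=3; cleared 0 line(s) (total 0); column heights now [2 4 5 5 5 4 0], max=5
Drop 6: I rot0 at col 0 lands with bottom-row=5; cleared 0 line(s) (total 0); column heights now [6 6 6 6 5 4 0], max=6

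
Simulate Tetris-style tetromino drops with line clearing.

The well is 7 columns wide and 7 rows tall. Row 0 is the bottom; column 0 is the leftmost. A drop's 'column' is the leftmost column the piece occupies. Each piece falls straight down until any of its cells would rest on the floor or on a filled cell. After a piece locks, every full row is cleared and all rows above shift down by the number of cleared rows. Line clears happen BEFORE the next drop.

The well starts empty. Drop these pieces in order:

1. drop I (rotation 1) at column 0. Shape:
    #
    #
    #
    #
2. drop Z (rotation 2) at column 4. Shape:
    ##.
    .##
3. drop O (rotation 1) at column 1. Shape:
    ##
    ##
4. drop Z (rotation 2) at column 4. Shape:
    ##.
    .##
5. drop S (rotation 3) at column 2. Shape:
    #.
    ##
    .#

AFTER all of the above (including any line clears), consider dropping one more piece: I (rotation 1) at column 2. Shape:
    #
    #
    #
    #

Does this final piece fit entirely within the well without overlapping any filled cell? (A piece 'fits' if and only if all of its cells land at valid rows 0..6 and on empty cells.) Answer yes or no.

Drop 1: I rot1 at col 0 lands with bottom-row=0; cleared 0 line(s) (total 0); column heights now [4 0 0 0 0 0 0], max=4
Drop 2: Z rot2 at col 4 lands with bottom-row=0; cleared 0 line(s) (total 0); column heights now [4 0 0 0 2 2 1], max=4
Drop 3: O rot1 at col 1 lands with bottom-row=0; cleared 0 line(s) (total 0); column heights now [4 2 2 0 2 2 1], max=4
Drop 4: Z rot2 at col 4 lands with bottom-row=2; cleared 0 line(s) (total 0); column heights now [4 2 2 0 4 4 3], max=4
Drop 5: S rot3 at col 2 lands with bottom-row=1; cleared 0 line(s) (total 0); column heights now [4 2 4 3 4 4 3], max=4
Test piece I rot1 at col 2 (width 1): heights before test = [4 2 4 3 4 4 3]; fits = False

Answer: no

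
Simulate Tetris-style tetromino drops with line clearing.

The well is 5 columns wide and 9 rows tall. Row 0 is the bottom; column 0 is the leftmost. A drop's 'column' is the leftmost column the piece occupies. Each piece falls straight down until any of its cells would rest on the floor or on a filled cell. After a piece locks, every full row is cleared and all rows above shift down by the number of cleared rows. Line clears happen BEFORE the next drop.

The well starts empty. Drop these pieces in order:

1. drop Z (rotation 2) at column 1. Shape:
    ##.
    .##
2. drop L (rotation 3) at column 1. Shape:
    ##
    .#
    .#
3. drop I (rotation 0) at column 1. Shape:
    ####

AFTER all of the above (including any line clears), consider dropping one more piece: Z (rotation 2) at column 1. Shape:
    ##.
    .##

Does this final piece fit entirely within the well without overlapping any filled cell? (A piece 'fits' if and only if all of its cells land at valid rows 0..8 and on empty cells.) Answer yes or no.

Drop 1: Z rot2 at col 1 lands with bottom-row=0; cleared 0 line(s) (total 0); column heights now [0 2 2 1 0], max=2
Drop 2: L rot3 at col 1 lands with bottom-row=2; cleared 0 line(s) (total 0); column heights now [0 5 5 1 0], max=5
Drop 3: I rot0 at col 1 lands with bottom-row=5; cleared 0 line(s) (total 0); column heights now [0 6 6 6 6], max=6
Test piece Z rot2 at col 1 (width 3): heights before test = [0 6 6 6 6]; fits = True

Answer: yes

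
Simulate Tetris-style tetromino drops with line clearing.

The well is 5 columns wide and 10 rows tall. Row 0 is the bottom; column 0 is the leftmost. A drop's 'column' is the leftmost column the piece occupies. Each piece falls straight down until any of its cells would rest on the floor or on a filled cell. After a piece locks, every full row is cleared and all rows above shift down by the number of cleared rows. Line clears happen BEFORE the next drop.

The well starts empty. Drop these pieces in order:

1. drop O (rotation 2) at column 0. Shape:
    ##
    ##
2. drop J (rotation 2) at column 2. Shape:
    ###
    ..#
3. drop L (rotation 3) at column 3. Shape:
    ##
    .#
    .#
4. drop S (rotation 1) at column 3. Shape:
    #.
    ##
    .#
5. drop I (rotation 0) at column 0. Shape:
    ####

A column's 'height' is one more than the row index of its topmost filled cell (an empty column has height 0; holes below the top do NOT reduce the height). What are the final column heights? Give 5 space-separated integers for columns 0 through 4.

Drop 1: O rot2 at col 0 lands with bottom-row=0; cleared 0 line(s) (total 0); column heights now [2 2 0 0 0], max=2
Drop 2: J rot2 at col 2 lands with bottom-row=0; cleared 1 line(s) (total 1); column heights now [1 1 0 0 1], max=1
Drop 3: L rot3 at col 3 lands with bottom-row=1; cleared 0 line(s) (total 1); column heights now [1 1 0 4 4], max=4
Drop 4: S rot1 at col 3 lands with bottom-row=4; cleared 0 line(s) (total 1); column heights now [1 1 0 7 6], max=7
Drop 5: I rot0 at col 0 lands with bottom-row=7; cleared 0 line(s) (total 1); column heights now [8 8 8 8 6], max=8

Answer: 8 8 8 8 6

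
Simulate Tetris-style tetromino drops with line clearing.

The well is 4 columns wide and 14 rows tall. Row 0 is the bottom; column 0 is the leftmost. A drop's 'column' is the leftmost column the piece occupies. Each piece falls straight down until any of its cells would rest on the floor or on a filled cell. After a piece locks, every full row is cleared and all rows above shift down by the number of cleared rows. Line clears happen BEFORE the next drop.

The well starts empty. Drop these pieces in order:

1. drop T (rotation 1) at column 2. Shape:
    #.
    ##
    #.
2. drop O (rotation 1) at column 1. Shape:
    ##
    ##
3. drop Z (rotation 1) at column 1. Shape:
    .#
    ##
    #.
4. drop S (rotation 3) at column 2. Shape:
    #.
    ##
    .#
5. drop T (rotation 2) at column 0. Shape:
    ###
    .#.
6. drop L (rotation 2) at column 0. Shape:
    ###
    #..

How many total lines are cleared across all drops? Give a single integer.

Drop 1: T rot1 at col 2 lands with bottom-row=0; cleared 0 line(s) (total 0); column heights now [0 0 3 2], max=3
Drop 2: O rot1 at col 1 lands with bottom-row=3; cleared 0 line(s) (total 0); column heights now [0 5 5 2], max=5
Drop 3: Z rot1 at col 1 lands with bottom-row=5; cleared 0 line(s) (total 0); column heights now [0 7 8 2], max=8
Drop 4: S rot3 at col 2 lands with bottom-row=7; cleared 0 line(s) (total 0); column heights now [0 7 10 9], max=10
Drop 5: T rot2 at col 0 lands with bottom-row=9; cleared 0 line(s) (total 0); column heights now [11 11 11 9], max=11
Drop 6: L rot2 at col 0 lands with bottom-row=11; cleared 0 line(s) (total 0); column heights now [13 13 13 9], max=13

Answer: 0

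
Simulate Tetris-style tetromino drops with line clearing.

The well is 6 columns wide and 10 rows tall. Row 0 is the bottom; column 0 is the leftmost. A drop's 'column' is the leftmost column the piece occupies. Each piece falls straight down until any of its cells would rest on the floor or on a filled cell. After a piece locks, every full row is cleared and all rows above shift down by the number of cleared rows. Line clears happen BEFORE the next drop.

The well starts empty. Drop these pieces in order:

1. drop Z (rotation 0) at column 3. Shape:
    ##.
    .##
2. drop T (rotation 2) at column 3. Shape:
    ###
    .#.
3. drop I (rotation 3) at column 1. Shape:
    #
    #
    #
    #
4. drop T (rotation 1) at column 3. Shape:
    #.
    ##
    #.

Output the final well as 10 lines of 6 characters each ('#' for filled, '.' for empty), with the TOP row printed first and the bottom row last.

Answer: ......
......
......
...#..
...##.
...#..
.#.###
.#..#.
.#.##.
.#..##

Derivation:
Drop 1: Z rot0 at col 3 lands with bottom-row=0; cleared 0 line(s) (total 0); column heights now [0 0 0 2 2 1], max=2
Drop 2: T rot2 at col 3 lands with bottom-row=2; cleared 0 line(s) (total 0); column heights now [0 0 0 4 4 4], max=4
Drop 3: I rot3 at col 1 lands with bottom-row=0; cleared 0 line(s) (total 0); column heights now [0 4 0 4 4 4], max=4
Drop 4: T rot1 at col 3 lands with bottom-row=4; cleared 0 line(s) (total 0); column heights now [0 4 0 7 6 4], max=7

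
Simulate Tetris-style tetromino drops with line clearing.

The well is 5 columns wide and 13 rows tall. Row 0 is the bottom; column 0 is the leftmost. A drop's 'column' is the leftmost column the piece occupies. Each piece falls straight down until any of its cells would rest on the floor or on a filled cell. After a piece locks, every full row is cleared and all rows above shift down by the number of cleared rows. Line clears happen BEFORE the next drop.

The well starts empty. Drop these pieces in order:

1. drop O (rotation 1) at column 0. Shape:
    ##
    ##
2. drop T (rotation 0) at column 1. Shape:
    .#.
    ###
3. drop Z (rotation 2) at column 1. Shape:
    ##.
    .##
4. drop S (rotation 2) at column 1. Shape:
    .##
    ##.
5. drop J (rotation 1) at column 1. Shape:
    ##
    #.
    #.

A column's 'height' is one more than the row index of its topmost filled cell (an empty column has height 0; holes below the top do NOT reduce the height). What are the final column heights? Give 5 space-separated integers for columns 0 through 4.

Answer: 2 10 10 8 0

Derivation:
Drop 1: O rot1 at col 0 lands with bottom-row=0; cleared 0 line(s) (total 0); column heights now [2 2 0 0 0], max=2
Drop 2: T rot0 at col 1 lands with bottom-row=2; cleared 0 line(s) (total 0); column heights now [2 3 4 3 0], max=4
Drop 3: Z rot2 at col 1 lands with bottom-row=4; cleared 0 line(s) (total 0); column heights now [2 6 6 5 0], max=6
Drop 4: S rot2 at col 1 lands with bottom-row=6; cleared 0 line(s) (total 0); column heights now [2 7 8 8 0], max=8
Drop 5: J rot1 at col 1 lands with bottom-row=7; cleared 0 line(s) (total 0); column heights now [2 10 10 8 0], max=10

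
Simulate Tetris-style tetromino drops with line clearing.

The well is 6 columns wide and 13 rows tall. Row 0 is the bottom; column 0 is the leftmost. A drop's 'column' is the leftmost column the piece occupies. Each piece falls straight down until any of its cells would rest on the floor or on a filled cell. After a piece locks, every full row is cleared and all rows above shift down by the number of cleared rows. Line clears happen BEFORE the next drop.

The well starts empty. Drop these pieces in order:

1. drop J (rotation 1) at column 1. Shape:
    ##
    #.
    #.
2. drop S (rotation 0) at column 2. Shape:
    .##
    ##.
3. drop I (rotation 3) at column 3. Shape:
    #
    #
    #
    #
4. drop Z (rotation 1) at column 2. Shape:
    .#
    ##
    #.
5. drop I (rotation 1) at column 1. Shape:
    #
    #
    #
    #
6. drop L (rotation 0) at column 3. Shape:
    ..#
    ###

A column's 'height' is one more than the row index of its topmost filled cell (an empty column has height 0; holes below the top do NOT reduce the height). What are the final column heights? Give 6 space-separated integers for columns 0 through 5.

Drop 1: J rot1 at col 1 lands with bottom-row=0; cleared 0 line(s) (total 0); column heights now [0 3 3 0 0 0], max=3
Drop 2: S rot0 at col 2 lands with bottom-row=3; cleared 0 line(s) (total 0); column heights now [0 3 4 5 5 0], max=5
Drop 3: I rot3 at col 3 lands with bottom-row=5; cleared 0 line(s) (total 0); column heights now [0 3 4 9 5 0], max=9
Drop 4: Z rot1 at col 2 lands with bottom-row=8; cleared 0 line(s) (total 0); column heights now [0 3 10 11 5 0], max=11
Drop 5: I rot1 at col 1 lands with bottom-row=3; cleared 0 line(s) (total 0); column heights now [0 7 10 11 5 0], max=11
Drop 6: L rot0 at col 3 lands with bottom-row=11; cleared 0 line(s) (total 0); column heights now [0 7 10 12 12 13], max=13

Answer: 0 7 10 12 12 13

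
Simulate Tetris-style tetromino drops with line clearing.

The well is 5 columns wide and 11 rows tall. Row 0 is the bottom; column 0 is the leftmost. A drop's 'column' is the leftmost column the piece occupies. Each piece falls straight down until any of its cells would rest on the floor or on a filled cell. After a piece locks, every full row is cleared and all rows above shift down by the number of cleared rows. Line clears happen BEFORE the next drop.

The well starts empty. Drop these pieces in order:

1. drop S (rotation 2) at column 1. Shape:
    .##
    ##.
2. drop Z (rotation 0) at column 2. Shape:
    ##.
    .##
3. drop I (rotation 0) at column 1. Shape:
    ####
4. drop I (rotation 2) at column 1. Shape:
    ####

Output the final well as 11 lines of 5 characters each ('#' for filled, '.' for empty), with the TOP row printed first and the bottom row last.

Drop 1: S rot2 at col 1 lands with bottom-row=0; cleared 0 line(s) (total 0); column heights now [0 1 2 2 0], max=2
Drop 2: Z rot0 at col 2 lands with bottom-row=2; cleared 0 line(s) (total 0); column heights now [0 1 4 4 3], max=4
Drop 3: I rot0 at col 1 lands with bottom-row=4; cleared 0 line(s) (total 0); column heights now [0 5 5 5 5], max=5
Drop 4: I rot2 at col 1 lands with bottom-row=5; cleared 0 line(s) (total 0); column heights now [0 6 6 6 6], max=6

Answer: .....
.....
.....
.....
.....
.####
.####
..##.
...##
..##.
.##..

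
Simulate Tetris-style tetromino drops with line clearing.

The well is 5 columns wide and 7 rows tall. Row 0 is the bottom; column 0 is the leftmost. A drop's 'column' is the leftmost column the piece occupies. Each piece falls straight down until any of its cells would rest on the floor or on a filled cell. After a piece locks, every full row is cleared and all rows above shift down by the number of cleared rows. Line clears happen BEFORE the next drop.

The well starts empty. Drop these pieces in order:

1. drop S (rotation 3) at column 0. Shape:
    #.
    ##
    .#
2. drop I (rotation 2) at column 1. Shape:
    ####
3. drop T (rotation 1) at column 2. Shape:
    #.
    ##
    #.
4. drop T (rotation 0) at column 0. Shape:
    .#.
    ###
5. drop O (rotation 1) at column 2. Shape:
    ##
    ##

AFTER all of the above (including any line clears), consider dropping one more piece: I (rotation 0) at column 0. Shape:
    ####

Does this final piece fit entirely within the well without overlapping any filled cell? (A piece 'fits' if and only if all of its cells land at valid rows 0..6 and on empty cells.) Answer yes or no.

Drop 1: S rot3 at col 0 lands with bottom-row=0; cleared 0 line(s) (total 0); column heights now [3 2 0 0 0], max=3
Drop 2: I rot2 at col 1 lands with bottom-row=2; cleared 1 line(s) (total 1); column heights now [2 2 0 0 0], max=2
Drop 3: T rot1 at col 2 lands with bottom-row=0; cleared 0 line(s) (total 1); column heights now [2 2 3 2 0], max=3
Drop 4: T rot0 at col 0 lands with bottom-row=3; cleared 0 line(s) (total 1); column heights now [4 5 4 2 0], max=5
Drop 5: O rot1 at col 2 lands with bottom-row=4; cleared 0 line(s) (total 1); column heights now [4 5 6 6 0], max=6
Test piece I rot0 at col 0 (width 4): heights before test = [4 5 6 6 0]; fits = True

Answer: yes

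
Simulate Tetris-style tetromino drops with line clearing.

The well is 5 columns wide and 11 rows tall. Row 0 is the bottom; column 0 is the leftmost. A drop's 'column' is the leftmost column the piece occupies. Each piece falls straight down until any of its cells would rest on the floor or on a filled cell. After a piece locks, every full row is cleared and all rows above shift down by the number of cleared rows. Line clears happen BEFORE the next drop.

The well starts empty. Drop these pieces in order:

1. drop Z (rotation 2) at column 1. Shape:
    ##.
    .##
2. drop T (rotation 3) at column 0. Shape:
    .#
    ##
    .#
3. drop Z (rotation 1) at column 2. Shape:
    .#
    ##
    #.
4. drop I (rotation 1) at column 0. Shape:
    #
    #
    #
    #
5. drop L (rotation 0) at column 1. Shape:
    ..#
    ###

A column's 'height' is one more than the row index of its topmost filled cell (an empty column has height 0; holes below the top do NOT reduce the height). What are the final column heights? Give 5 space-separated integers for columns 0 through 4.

Drop 1: Z rot2 at col 1 lands with bottom-row=0; cleared 0 line(s) (total 0); column heights now [0 2 2 1 0], max=2
Drop 2: T rot3 at col 0 lands with bottom-row=2; cleared 0 line(s) (total 0); column heights now [4 5 2 1 0], max=5
Drop 3: Z rot1 at col 2 lands with bottom-row=2; cleared 0 line(s) (total 0); column heights now [4 5 4 5 0], max=5
Drop 4: I rot1 at col 0 lands with bottom-row=4; cleared 0 line(s) (total 0); column heights now [8 5 4 5 0], max=8
Drop 5: L rot0 at col 1 lands with bottom-row=5; cleared 0 line(s) (total 0); column heights now [8 6 6 7 0], max=8

Answer: 8 6 6 7 0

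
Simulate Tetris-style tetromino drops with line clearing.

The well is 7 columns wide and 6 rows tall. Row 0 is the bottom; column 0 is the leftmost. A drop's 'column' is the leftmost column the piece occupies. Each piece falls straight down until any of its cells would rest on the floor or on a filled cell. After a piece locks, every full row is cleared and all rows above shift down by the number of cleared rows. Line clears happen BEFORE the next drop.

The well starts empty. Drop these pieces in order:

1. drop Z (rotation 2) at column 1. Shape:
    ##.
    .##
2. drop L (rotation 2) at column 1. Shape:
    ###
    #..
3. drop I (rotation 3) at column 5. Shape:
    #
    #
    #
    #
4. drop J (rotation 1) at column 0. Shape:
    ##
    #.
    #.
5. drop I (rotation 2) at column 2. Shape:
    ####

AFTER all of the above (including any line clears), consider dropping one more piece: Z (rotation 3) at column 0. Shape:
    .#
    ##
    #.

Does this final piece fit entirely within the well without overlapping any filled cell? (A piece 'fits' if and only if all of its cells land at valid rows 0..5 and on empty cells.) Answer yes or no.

Answer: no

Derivation:
Drop 1: Z rot2 at col 1 lands with bottom-row=0; cleared 0 line(s) (total 0); column heights now [0 2 2 1 0 0 0], max=2
Drop 2: L rot2 at col 1 lands with bottom-row=2; cleared 0 line(s) (total 0); column heights now [0 4 4 4 0 0 0], max=4
Drop 3: I rot3 at col 5 lands with bottom-row=0; cleared 0 line(s) (total 0); column heights now [0 4 4 4 0 4 0], max=4
Drop 4: J rot1 at col 0 lands with bottom-row=2; cleared 0 line(s) (total 0); column heights now [5 5 4 4 0 4 0], max=5
Drop 5: I rot2 at col 2 lands with bottom-row=4; cleared 0 line(s) (total 0); column heights now [5 5 5 5 5 5 0], max=5
Test piece Z rot3 at col 0 (width 2): heights before test = [5 5 5 5 5 5 0]; fits = False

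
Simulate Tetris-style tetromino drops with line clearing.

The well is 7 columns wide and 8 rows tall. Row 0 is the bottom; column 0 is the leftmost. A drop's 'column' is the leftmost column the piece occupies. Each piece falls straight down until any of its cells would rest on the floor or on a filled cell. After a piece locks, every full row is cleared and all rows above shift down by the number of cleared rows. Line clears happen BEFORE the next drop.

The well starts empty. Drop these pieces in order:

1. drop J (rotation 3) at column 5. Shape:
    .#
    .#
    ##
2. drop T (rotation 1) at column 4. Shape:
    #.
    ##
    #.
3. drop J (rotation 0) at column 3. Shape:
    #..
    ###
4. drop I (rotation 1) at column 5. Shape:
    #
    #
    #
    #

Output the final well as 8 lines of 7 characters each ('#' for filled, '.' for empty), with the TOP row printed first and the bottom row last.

Answer: .....#.
.....#.
.....#.
...#.#.
...###.
....#.#
....###
....###

Derivation:
Drop 1: J rot3 at col 5 lands with bottom-row=0; cleared 0 line(s) (total 0); column heights now [0 0 0 0 0 1 3], max=3
Drop 2: T rot1 at col 4 lands with bottom-row=0; cleared 0 line(s) (total 0); column heights now [0 0 0 0 3 2 3], max=3
Drop 3: J rot0 at col 3 lands with bottom-row=3; cleared 0 line(s) (total 0); column heights now [0 0 0 5 4 4 3], max=5
Drop 4: I rot1 at col 5 lands with bottom-row=4; cleared 0 line(s) (total 0); column heights now [0 0 0 5 4 8 3], max=8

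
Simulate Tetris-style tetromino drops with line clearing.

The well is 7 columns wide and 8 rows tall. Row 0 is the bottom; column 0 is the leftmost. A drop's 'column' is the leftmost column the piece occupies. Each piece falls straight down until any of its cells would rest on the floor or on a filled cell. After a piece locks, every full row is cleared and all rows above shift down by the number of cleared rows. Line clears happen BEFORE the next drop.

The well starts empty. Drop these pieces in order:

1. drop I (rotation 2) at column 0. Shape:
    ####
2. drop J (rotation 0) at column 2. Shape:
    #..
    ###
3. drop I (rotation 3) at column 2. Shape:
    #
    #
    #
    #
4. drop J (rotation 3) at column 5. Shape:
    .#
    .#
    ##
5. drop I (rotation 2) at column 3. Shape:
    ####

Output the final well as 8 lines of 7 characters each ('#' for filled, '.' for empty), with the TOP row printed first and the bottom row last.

Drop 1: I rot2 at col 0 lands with bottom-row=0; cleared 0 line(s) (total 0); column heights now [1 1 1 1 0 0 0], max=1
Drop 2: J rot0 at col 2 lands with bottom-row=1; cleared 0 line(s) (total 0); column heights now [1 1 3 2 2 0 0], max=3
Drop 3: I rot3 at col 2 lands with bottom-row=3; cleared 0 line(s) (total 0); column heights now [1 1 7 2 2 0 0], max=7
Drop 4: J rot3 at col 5 lands with bottom-row=0; cleared 0 line(s) (total 0); column heights now [1 1 7 2 2 1 3], max=7
Drop 5: I rot2 at col 3 lands with bottom-row=3; cleared 0 line(s) (total 0); column heights now [1 1 7 4 4 4 4], max=7

Answer: .......
..#....
..#....
..#....
..#####
..#...#
..###.#
####.##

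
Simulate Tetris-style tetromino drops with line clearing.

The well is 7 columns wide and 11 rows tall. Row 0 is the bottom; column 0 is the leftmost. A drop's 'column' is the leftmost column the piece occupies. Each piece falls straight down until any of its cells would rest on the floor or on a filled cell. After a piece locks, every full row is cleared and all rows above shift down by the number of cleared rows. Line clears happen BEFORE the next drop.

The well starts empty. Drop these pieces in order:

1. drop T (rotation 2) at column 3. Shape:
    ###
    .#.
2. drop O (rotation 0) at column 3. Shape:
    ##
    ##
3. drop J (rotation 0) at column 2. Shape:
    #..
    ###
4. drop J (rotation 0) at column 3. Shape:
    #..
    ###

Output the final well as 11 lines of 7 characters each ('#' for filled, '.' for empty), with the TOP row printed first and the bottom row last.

Drop 1: T rot2 at col 3 lands with bottom-row=0; cleared 0 line(s) (total 0); column heights now [0 0 0 2 2 2 0], max=2
Drop 2: O rot0 at col 3 lands with bottom-row=2; cleared 0 line(s) (total 0); column heights now [0 0 0 4 4 2 0], max=4
Drop 3: J rot0 at col 2 lands with bottom-row=4; cleared 0 line(s) (total 0); column heights now [0 0 6 5 5 2 0], max=6
Drop 4: J rot0 at col 3 lands with bottom-row=5; cleared 0 line(s) (total 0); column heights now [0 0 6 7 6 6 0], max=7

Answer: .......
.......
.......
.......
...#...
..####.
..###..
...##..
...##..
...###.
....#..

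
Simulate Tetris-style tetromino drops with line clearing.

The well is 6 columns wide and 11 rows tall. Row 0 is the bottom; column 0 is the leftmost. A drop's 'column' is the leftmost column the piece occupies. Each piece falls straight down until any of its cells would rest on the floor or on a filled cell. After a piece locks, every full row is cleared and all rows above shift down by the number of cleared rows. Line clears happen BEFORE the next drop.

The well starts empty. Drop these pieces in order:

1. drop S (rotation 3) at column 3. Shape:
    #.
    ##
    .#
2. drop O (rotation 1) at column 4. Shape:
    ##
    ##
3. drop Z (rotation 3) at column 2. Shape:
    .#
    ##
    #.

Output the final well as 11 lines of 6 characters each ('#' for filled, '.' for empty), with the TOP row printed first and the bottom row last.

Answer: ......
......
......
......
......
......
...#..
..####
..####
...##.
....#.

Derivation:
Drop 1: S rot3 at col 3 lands with bottom-row=0; cleared 0 line(s) (total 0); column heights now [0 0 0 3 2 0], max=3
Drop 2: O rot1 at col 4 lands with bottom-row=2; cleared 0 line(s) (total 0); column heights now [0 0 0 3 4 4], max=4
Drop 3: Z rot3 at col 2 lands with bottom-row=2; cleared 0 line(s) (total 0); column heights now [0 0 4 5 4 4], max=5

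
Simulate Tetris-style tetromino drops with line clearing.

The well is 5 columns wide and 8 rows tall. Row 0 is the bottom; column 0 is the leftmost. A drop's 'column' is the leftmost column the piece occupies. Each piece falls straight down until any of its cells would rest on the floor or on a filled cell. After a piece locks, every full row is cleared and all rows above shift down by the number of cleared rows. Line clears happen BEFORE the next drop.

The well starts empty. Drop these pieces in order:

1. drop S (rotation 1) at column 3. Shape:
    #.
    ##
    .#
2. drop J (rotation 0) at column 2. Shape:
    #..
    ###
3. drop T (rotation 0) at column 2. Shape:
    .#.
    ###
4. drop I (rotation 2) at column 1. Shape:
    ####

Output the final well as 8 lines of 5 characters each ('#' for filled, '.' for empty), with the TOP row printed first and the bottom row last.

Answer: .####
...#.
..###
..#..
..###
...#.
...##
....#

Derivation:
Drop 1: S rot1 at col 3 lands with bottom-row=0; cleared 0 line(s) (total 0); column heights now [0 0 0 3 2], max=3
Drop 2: J rot0 at col 2 lands with bottom-row=3; cleared 0 line(s) (total 0); column heights now [0 0 5 4 4], max=5
Drop 3: T rot0 at col 2 lands with bottom-row=5; cleared 0 line(s) (total 0); column heights now [0 0 6 7 6], max=7
Drop 4: I rot2 at col 1 lands with bottom-row=7; cleared 0 line(s) (total 0); column heights now [0 8 8 8 8], max=8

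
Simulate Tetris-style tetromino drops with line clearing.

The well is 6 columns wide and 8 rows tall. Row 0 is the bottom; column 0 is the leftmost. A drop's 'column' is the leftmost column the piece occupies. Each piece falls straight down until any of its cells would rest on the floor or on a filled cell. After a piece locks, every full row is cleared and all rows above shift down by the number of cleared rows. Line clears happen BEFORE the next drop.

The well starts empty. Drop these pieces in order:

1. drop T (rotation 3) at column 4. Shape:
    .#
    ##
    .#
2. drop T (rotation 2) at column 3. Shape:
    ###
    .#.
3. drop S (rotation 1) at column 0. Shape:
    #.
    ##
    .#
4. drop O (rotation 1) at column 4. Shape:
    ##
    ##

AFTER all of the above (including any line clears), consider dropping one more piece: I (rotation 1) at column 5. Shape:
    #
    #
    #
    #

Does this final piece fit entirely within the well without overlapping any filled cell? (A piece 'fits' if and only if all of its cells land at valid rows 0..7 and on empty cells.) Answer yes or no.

Drop 1: T rot3 at col 4 lands with bottom-row=0; cleared 0 line(s) (total 0); column heights now [0 0 0 0 2 3], max=3
Drop 2: T rot2 at col 3 lands with bottom-row=2; cleared 0 line(s) (total 0); column heights now [0 0 0 4 4 4], max=4
Drop 3: S rot1 at col 0 lands with bottom-row=0; cleared 0 line(s) (total 0); column heights now [3 2 0 4 4 4], max=4
Drop 4: O rot1 at col 4 lands with bottom-row=4; cleared 0 line(s) (total 0); column heights now [3 2 0 4 6 6], max=6
Test piece I rot1 at col 5 (width 1): heights before test = [3 2 0 4 6 6]; fits = False

Answer: no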